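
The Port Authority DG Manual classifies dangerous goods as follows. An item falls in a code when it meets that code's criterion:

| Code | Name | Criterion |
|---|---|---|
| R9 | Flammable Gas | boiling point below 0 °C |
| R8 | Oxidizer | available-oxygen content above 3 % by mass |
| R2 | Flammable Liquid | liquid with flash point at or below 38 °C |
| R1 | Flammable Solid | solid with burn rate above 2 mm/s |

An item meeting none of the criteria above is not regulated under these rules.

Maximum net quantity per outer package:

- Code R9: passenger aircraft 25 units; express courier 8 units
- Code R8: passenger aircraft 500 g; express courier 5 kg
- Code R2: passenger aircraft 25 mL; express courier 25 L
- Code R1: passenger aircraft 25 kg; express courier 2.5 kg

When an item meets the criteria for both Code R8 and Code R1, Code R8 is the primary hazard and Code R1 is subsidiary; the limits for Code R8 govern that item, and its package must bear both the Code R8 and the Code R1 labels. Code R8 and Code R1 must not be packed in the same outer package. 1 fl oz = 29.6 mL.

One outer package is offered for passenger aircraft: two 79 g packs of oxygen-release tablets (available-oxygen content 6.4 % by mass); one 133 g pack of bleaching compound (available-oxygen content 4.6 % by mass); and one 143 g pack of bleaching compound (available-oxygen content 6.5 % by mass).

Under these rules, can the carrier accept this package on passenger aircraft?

Yes

Oxygen-release tablets: available-oxygen content 6.4 % by mass > 3 % by mass → Code R8 (Oxidizer).
The bleaching compound has available-oxygen content 4.6 % by mass, which is > 3 % by mass, so it is Code R8 (Oxidizer).
Bleaching compound: available-oxygen content 6.5 % by mass > 3 % by mass → Code R8 (Oxidizer).
Total Code R8: (two 79 g packs = 158 g) + 133 g + 143 g = 434 g.
That is within the Code R8 passenger aircraft limit of 500 g.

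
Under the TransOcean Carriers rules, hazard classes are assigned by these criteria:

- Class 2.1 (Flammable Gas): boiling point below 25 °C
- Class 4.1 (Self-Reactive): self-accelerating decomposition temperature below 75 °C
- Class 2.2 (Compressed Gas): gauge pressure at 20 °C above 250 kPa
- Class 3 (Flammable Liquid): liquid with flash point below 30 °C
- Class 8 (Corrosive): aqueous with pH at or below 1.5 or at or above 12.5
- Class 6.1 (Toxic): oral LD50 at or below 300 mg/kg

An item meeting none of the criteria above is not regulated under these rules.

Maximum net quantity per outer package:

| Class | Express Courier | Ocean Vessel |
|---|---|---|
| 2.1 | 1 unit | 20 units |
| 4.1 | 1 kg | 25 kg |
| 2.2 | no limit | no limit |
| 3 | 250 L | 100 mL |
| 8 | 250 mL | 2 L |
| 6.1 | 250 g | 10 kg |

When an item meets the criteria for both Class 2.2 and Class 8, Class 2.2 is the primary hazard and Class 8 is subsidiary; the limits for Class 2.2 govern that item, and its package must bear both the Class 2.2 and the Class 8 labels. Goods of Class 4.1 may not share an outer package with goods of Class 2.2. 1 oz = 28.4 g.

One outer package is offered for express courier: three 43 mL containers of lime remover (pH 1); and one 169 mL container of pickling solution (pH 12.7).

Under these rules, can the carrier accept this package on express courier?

The lime remover has pH 1, which is ≤ 1.5, so it is Class 8 (Corrosive).
With pH 12.7 (≥ 12.5), the pickling solution falls in Class 8.
Total Class 8: (three 43 mL containers = 129 mL) + 169 mL = 298 mL.
298 mL exceeds the express courier limit of 250 mL for Class 8.

No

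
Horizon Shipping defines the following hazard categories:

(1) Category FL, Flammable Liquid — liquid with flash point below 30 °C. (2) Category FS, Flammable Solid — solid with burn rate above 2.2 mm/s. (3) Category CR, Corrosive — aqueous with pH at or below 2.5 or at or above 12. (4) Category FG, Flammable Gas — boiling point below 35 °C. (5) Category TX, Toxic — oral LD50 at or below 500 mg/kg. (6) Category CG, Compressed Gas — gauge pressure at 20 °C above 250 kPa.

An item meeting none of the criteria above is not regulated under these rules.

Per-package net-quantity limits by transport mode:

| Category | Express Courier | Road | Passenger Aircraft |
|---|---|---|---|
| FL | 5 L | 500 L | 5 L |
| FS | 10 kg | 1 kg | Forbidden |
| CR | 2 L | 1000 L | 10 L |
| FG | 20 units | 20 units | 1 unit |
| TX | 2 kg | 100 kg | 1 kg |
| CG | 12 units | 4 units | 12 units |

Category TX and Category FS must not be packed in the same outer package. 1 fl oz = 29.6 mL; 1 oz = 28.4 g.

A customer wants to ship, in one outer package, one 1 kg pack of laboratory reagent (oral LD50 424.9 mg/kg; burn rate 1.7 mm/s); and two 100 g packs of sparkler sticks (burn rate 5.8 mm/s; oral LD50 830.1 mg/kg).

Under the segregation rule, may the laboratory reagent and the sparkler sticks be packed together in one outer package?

No

Oral LD50 424.9 mg/kg meets the Category TX criterion (Toxic), so the laboratory reagent is Category TX.
Burn rate 5.8 mm/s meets the Category FS criterion (Flammable Solid), so the sparkler sticks are Category FS.
Category TX and Category FS may not share an outer package.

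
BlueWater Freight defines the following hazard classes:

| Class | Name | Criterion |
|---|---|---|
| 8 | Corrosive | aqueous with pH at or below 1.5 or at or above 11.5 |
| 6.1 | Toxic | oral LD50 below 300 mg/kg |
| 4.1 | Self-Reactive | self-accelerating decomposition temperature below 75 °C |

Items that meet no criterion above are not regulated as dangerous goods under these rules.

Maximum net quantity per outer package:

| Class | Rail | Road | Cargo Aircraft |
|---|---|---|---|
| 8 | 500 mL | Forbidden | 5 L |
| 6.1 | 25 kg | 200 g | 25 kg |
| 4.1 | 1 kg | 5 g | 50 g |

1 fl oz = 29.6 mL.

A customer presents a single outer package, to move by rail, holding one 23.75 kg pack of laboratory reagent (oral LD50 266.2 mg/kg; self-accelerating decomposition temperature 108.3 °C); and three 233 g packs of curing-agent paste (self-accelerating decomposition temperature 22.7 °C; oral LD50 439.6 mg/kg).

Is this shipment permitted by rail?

Yes

With oral LD50 266.2 mg/kg (< 300 mg/kg), the laboratory reagent falls in Class 6.1.
The curing-agent paste has self-accelerating decomposition temperature 22.7 °C, which is < 75 °C, so it is Class 4.1 (Self-Reactive).
Class 6.1 quantity: 23.75 kg.
23.75 kg is within the rail limit of 25 kg for Class 6.1.
Class 4.1 quantity: three 233 g packs = 699 g.
699 g is within the rail limit of 1 kg for Class 4.1.
Every hazard class is within its rail limit and no segregation rule is violated.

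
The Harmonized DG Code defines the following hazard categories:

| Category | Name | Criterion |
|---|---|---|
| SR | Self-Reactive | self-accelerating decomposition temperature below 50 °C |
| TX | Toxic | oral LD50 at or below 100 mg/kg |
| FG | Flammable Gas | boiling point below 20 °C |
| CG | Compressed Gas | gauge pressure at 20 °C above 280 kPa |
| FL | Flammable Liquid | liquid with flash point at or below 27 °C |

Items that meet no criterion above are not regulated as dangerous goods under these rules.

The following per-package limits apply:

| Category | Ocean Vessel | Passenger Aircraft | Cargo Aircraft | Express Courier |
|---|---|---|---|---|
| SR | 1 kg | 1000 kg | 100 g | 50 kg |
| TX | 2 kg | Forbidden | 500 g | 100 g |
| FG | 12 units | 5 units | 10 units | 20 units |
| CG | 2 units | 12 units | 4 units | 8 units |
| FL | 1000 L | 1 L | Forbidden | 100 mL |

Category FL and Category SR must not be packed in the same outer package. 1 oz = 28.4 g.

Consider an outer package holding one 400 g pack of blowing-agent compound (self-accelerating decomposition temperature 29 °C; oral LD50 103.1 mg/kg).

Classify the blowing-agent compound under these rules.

Blowing-agent compound: self-accelerating decomposition temperature 29 °C < 50 °C → Category SR (Self-Reactive).

Category SR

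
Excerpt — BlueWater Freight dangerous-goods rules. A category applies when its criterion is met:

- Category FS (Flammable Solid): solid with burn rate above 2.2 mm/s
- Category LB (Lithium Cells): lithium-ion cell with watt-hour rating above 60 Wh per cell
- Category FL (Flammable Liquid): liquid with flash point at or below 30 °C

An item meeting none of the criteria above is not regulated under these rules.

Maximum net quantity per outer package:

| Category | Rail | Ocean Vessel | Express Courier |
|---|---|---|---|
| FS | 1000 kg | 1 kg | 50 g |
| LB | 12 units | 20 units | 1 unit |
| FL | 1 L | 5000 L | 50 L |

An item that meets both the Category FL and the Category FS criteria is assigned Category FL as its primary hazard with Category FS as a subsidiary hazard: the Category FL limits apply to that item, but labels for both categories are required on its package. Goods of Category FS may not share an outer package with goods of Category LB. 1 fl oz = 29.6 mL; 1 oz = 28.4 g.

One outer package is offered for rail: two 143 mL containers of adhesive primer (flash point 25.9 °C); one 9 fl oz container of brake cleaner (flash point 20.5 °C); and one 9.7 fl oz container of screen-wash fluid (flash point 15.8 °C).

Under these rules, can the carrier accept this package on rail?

Yes

Adhesive primer: flash point 25.9 °C ≤ 30 °C → Category FL (Flammable Liquid).
The brake cleaner has flash point 20.5 °C, which is ≤ 30 °C, so it is Category FL (Flammable Liquid).
Flash point 15.8 °C meets the Category FL criterion (Flammable Liquid), so the screen-wash fluid is Category FL.
Category FL net quantity: (two 143 mL containers = 286 mL) + (one 9 fl oz container = 266.4 mL) + (one 9.7 fl oz container = 287.12 mL) = 839.52 mL.
That is within the Category FL rail limit of 1 L.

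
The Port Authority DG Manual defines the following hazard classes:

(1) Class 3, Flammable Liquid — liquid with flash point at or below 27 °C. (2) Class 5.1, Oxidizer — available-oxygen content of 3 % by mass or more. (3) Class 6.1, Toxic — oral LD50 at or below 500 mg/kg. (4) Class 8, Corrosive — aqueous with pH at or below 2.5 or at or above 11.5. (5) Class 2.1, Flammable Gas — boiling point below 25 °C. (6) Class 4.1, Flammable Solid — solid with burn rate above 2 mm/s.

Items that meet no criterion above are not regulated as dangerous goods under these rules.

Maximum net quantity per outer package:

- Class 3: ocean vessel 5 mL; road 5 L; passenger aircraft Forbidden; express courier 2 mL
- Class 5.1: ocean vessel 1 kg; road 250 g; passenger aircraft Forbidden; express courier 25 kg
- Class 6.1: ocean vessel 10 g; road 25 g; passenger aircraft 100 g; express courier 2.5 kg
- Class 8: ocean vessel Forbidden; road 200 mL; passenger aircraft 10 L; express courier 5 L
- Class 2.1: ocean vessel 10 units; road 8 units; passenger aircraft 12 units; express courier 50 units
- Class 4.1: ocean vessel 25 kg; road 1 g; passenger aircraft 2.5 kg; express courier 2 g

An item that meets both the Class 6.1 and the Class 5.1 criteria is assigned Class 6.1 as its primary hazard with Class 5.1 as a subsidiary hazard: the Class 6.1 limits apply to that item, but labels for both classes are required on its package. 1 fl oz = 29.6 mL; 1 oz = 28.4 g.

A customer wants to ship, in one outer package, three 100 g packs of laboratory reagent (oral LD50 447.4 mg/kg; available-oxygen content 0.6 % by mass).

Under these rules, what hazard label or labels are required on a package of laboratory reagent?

Class 6.1

The laboratory reagent has oral LD50 447.4 mg/kg, which is ≤ 500 mg/kg, so it is Class 6.1 (Toxic).
Only the Class 6.1 label is required.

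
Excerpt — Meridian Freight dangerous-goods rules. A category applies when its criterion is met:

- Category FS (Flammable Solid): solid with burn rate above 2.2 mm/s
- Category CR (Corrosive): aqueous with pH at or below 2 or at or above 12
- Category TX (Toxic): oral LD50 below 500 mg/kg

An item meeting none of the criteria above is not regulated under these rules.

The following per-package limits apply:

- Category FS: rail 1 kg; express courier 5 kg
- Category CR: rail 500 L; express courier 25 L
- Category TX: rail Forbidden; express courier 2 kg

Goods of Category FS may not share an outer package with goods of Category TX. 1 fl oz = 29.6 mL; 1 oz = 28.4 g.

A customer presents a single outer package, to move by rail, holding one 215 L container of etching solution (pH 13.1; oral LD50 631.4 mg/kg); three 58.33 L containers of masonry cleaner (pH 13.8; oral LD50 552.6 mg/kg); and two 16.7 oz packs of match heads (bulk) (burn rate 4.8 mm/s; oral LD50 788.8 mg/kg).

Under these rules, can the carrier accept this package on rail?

With pH 13.1 (≥ 12), the etching solution falls in Category CR.
The masonry cleaner has pH 13.8, which is ≥ 12, so it is Category CR (Corrosive).
Match heads (bulk): burn rate 4.8 mm/s > 2.2 mm/s → Category FS (Flammable Solid).
Total Category CR: 215 L + (three 58.33 L containers = 174.99 L) = 389.99 L.
389.99 L ≤ 500 L (rail limit, Category CR) — within limit.
Category FS quantity: two 16.7 oz packs = 948.56 g.
948.56 g is within the rail limit of 1 kg for Category FS.
The segregation rule (Category FS with Category TX) does not apply to Category CR with Category FS.
Every hazard category is within its rail limit and no segregation rule is violated.

Yes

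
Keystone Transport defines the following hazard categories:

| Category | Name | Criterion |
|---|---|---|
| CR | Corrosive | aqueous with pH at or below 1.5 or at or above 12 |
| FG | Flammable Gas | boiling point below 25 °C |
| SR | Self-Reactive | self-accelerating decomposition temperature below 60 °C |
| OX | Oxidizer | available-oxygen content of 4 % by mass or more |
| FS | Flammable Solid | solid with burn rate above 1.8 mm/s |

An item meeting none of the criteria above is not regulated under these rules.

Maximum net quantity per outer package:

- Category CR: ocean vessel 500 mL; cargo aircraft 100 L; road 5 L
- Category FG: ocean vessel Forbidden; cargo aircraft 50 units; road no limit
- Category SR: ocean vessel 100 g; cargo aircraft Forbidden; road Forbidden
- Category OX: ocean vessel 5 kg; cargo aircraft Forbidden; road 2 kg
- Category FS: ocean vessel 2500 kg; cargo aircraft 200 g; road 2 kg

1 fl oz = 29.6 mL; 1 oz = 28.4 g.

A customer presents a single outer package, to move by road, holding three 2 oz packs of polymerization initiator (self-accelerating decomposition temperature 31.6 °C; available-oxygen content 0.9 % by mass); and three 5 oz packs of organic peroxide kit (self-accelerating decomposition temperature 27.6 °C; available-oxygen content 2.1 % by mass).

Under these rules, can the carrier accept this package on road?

Self-accelerating decomposition temperature 31.6 °C meets the Category SR criterion (Self-Reactive), so the polymerization initiator is Category SR.
Self-accelerating decomposition temperature 27.6 °C meets the Category SR criterion (Self-Reactive), so the organic peroxide kit is Category SR.
Total Category SR: (three 2 oz packs = 170.4 g) + (three 5 oz packs = 426 g) = 596.4 g.
By road, Category SR is Forbidden regardless of quantity.

No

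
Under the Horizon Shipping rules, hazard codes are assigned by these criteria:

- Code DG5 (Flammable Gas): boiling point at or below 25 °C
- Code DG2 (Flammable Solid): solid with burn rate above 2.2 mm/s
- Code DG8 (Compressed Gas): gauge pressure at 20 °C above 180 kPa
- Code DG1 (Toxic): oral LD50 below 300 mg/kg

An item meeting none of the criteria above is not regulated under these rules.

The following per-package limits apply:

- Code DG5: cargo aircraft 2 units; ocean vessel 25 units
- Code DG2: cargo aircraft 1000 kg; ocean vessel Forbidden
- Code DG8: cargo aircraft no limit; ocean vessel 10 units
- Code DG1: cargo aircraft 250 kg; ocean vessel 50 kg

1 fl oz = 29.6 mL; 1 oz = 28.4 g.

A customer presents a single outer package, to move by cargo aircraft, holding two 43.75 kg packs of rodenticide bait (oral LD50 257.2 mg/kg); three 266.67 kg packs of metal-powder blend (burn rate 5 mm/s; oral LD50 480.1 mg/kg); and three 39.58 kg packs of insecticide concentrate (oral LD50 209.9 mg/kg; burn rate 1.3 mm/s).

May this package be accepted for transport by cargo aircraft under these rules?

Oral LD50 257.2 mg/kg meets the Code DG1 criterion (Toxic), so the rodenticide bait is Code DG1.
Metal-powder blend: burn rate 5 mm/s > 2.2 mm/s → Code DG2 (Flammable Solid).
The insecticide concentrate has oral LD50 209.9 mg/kg, which is < 300 mg/kg, so it is Code DG1 (Toxic).
Code DG2 quantity: three 266.67 kg packs = 800.01 kg.
800.01 kg is within the cargo aircraft limit of 1000 kg for Code DG2.
Code DG1 net quantity: (two 43.75 kg packs = 87.5 kg) + (three 39.58 kg packs = 118.74 kg) = 206.24 kg.
206.24 kg is within the cargo aircraft limit of 250 kg for Code DG1.
Every hazard code is within its cargo aircraft limit and no segregation rule is violated.

Yes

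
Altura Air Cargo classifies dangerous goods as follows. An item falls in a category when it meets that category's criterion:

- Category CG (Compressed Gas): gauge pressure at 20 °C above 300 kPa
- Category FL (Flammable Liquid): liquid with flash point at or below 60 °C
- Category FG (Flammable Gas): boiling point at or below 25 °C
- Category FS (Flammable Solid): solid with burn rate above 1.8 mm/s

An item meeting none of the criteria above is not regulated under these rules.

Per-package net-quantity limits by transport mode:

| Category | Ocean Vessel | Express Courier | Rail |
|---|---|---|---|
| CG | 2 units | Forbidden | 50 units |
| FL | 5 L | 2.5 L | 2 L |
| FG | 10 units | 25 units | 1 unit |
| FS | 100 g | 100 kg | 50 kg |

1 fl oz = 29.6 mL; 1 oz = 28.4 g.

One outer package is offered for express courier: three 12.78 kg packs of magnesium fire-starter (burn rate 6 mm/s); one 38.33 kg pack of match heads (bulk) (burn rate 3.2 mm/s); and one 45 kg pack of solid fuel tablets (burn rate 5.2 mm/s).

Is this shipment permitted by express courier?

Burn rate 6 mm/s meets the Category FS criterion (Flammable Solid), so the magnesium fire-starter is Category FS.
The match heads (bulk) have burn rate 3.2 mm/s, which is > 1.8 mm/s, so they are Category FS (Flammable Solid).
With burn rate 5.2 mm/s (> 1.8 mm/s), the solid fuel tablets fall in Category FS.
Total Category FS: (three 12.78 kg packs = 38.34 kg) + 38.33 kg + 45 kg = 121.67 kg.
121.67 kg exceeds the express courier limit of 100 kg for Category FS.

No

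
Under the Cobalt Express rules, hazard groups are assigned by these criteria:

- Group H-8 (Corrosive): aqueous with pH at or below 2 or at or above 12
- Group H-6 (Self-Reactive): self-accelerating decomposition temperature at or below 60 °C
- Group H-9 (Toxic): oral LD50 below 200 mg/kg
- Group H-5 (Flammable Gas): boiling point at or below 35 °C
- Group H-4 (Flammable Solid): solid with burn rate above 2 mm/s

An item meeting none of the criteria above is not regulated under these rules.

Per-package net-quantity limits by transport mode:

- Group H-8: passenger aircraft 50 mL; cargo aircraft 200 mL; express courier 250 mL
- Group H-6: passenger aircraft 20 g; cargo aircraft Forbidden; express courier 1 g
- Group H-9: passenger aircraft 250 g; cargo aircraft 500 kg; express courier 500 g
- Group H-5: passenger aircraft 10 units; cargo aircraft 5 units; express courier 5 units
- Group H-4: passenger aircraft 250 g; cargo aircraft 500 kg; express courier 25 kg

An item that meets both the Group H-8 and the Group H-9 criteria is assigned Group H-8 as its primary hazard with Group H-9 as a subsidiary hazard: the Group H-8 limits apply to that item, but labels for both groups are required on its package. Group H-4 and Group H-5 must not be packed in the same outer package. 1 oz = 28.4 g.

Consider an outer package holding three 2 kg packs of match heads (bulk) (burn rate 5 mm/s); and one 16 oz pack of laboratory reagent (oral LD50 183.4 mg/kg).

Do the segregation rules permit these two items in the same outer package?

Yes

Match heads (bulk): burn rate 5 mm/s > 2 mm/s → Group H-4 (Flammable Solid).
With oral LD50 183.4 mg/kg (< 200 mg/kg), the laboratory reagent falls in Group H-9.
No segregation rule bars Group H-4 with Group H-9.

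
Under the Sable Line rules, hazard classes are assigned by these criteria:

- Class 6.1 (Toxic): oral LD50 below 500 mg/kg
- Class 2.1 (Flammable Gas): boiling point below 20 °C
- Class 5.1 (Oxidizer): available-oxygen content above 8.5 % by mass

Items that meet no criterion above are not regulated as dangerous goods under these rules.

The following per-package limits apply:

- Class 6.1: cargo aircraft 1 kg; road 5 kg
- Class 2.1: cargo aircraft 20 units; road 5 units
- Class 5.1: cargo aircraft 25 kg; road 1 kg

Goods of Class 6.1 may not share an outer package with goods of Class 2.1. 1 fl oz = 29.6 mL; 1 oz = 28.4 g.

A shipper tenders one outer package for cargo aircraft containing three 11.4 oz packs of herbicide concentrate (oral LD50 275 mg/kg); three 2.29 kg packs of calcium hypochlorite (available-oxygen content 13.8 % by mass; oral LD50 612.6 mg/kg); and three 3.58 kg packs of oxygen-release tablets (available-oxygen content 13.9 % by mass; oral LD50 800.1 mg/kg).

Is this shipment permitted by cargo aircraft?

Herbicide concentrate: oral LD50 275 mg/kg < 500 mg/kg → Class 6.1 (Toxic).
Calcium hypochlorite: available-oxygen content 13.8 % by mass > 8.5 % by mass → Class 5.1 (Oxidizer).
Available-oxygen content 13.9 % by mass meets the Class 5.1 criterion (Oxidizer), so the oxygen-release tablets are Class 5.1.
Class 6.1 quantity: three 11.4 oz packs = 971.28 g.
971.28 g ≤ 1 kg (cargo aircraft limit, Class 6.1) — within limit.
Class 5.1 net quantity: (three 2.29 kg packs = 6.87 kg) + (three 3.58 kg packs = 10.74 kg) = 17.61 kg.
That is within the Class 5.1 cargo aircraft limit of 25 kg.
The segregation rule (Class 6.1 with Class 2.1) does not apply to Class 6.1 with Class 5.1.
Every hazard class is within its cargo aircraft limit and no segregation rule is violated.

Yes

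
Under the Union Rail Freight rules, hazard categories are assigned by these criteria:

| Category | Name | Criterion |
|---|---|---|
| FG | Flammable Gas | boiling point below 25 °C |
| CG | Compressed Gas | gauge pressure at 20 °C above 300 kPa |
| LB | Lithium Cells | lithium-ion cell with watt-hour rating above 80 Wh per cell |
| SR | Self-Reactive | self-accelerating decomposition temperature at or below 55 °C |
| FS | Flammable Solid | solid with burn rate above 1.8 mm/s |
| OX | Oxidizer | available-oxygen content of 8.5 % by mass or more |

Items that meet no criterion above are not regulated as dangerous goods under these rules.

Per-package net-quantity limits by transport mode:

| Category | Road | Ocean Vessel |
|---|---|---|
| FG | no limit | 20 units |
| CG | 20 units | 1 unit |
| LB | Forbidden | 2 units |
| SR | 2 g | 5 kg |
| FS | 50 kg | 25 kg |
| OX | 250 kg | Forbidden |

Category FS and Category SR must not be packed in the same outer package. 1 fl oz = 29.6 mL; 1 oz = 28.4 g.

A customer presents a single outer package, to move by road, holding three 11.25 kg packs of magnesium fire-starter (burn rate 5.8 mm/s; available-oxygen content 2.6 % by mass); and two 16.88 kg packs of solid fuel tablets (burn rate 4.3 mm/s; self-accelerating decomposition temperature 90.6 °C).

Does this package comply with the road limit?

Magnesium fire-starter: burn rate 5.8 mm/s > 1.8 mm/s → Category FS (Flammable Solid).
Solid fuel tablets: burn rate 4.3 mm/s > 1.8 mm/s → Category FS (Flammable Solid).
Total Category FS: (three 11.25 kg packs = 33.75 kg) + (two 16.88 kg packs = 33.76 kg) = 67.51 kg.
That exceeds the Category FS road limit of 50 kg.

No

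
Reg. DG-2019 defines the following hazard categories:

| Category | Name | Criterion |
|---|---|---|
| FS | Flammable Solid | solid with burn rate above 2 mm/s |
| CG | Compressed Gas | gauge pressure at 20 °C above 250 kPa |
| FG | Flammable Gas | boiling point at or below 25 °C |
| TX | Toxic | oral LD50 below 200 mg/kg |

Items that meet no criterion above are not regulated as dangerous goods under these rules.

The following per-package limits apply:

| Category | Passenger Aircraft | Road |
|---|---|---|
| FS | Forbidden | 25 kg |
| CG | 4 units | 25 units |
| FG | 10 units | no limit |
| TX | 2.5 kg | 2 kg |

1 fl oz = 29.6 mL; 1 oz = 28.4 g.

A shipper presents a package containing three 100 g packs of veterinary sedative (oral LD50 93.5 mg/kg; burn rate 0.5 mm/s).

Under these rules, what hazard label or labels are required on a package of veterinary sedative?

With oral LD50 93.5 mg/kg (< 200 mg/kg), the veterinary sedative falls in Category TX.
Only the Category TX label is required.

Category TX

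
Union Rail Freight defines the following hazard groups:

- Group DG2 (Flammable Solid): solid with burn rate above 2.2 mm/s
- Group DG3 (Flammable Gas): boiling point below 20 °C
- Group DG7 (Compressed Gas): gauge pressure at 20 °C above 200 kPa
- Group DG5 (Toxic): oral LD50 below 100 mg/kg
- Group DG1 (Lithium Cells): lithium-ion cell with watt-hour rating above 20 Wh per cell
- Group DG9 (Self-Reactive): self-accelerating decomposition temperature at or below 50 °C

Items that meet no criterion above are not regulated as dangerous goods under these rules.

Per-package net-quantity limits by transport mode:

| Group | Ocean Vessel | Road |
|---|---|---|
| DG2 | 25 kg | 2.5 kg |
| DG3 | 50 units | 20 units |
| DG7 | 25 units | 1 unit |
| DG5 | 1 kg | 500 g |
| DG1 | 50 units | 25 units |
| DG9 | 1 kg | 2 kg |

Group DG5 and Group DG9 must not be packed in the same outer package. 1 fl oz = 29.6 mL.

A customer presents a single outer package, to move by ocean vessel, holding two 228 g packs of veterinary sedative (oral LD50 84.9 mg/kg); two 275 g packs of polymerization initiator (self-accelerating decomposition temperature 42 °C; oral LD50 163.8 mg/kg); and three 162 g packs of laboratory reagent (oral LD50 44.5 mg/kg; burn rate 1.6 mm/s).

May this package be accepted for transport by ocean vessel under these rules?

No

Oral LD50 84.9 mg/kg meets the Group DG5 criterion (Toxic), so the veterinary sedative is Group DG5.
Polymerization initiator: self-accelerating decomposition temperature 42 °C ≤ 50 °C → Group DG9 (Self-Reactive).
The laboratory reagent has oral LD50 44.5 mg/kg, which is < 100 mg/kg, so it is Group DG5 (Toxic).
Group DG5 net quantity: (two 228 g packs = 456 g) + (three 162 g packs = 486 g) = 942 g.
That is within the Group DG5 ocean vessel limit of 1 kg.
Group DG9 quantity: two 275 g packs = 550 g.
550 g ≤ 1 kg (ocean vessel limit, Group DG9) — within limit.
Group DG5 and Group DG9 may not share an outer package.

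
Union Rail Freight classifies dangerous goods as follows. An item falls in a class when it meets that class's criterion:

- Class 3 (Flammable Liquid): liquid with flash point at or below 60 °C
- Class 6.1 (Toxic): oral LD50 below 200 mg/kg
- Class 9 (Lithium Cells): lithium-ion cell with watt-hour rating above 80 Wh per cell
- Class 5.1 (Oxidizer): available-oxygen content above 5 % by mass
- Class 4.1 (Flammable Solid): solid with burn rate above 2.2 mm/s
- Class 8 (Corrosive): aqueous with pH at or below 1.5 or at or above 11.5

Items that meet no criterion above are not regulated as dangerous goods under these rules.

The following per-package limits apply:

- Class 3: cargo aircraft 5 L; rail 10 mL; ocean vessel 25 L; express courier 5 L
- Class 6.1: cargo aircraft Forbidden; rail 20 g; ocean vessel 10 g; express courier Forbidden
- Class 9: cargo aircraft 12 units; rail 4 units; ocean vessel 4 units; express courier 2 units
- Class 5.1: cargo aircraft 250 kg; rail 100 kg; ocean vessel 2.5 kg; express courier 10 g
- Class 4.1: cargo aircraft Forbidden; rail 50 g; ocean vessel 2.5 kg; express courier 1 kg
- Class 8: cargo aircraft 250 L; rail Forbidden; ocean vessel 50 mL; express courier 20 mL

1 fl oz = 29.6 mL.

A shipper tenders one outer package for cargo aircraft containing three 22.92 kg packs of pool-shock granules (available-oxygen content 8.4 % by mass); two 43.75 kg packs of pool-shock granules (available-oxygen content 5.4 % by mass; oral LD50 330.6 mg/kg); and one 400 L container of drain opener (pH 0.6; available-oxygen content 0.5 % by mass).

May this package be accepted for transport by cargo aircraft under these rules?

No

Pool-shock granules: available-oxygen content 8.4 % by mass > 5 % by mass → Class 5.1 (Oxidizer).
Available-oxygen content 5.4 % by mass meets the Class 5.1 criterion (Oxidizer), so the pool-shock granules are Class 5.1.
pH 0.6 meets the Class 8 criterion (Corrosive), so the drain opener is Class 8.
Class 5.1 net quantity: (three 22.92 kg packs = 68.76 kg) + (two 43.75 kg packs = 87.5 kg) = 156.26 kg.
156.26 kg ≤ 250 kg (cargo aircraft limit, Class 5.1) — within limit.
Class 8 quantity: 400 L.
400 L exceeds the cargo aircraft limit of 250 L for Class 8.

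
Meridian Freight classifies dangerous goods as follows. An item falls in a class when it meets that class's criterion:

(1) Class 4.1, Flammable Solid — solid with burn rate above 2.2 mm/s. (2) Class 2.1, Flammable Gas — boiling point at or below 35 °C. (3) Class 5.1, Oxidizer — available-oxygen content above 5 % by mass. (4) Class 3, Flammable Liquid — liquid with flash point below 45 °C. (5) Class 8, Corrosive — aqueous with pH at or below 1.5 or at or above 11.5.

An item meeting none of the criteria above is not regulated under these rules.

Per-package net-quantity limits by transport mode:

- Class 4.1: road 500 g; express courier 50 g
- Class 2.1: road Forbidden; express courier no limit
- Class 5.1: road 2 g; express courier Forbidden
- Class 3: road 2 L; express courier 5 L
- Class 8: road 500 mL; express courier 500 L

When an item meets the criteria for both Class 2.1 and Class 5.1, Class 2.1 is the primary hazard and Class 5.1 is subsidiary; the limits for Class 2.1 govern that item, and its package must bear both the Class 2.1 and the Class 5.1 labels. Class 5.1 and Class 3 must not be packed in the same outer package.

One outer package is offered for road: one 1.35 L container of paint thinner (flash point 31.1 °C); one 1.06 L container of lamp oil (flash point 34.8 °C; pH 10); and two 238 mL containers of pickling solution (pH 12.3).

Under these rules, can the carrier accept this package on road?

No

With flash point 31.1 °C (< 45 °C), the paint thinner falls in Class 3.
Flash point 34.8 °C meets the Class 3 criterion (Flammable Liquid), so the lamp oil is Class 3.
Pickling solution: pH 12.3 ≥ 11.5 → Class 8 (Corrosive).
Class 3 net quantity: 1.35 L + 1.06 L = 2.41 L.
2.41 L > 2 L (road limit, Class 3) — over the limit.
Class 8 quantity: two 238 mL containers = 476 mL.
That is within the Class 8 road limit of 500 mL.
The segregation rule (Class 5.1 with Class 3) does not apply to Class 3 with Class 8.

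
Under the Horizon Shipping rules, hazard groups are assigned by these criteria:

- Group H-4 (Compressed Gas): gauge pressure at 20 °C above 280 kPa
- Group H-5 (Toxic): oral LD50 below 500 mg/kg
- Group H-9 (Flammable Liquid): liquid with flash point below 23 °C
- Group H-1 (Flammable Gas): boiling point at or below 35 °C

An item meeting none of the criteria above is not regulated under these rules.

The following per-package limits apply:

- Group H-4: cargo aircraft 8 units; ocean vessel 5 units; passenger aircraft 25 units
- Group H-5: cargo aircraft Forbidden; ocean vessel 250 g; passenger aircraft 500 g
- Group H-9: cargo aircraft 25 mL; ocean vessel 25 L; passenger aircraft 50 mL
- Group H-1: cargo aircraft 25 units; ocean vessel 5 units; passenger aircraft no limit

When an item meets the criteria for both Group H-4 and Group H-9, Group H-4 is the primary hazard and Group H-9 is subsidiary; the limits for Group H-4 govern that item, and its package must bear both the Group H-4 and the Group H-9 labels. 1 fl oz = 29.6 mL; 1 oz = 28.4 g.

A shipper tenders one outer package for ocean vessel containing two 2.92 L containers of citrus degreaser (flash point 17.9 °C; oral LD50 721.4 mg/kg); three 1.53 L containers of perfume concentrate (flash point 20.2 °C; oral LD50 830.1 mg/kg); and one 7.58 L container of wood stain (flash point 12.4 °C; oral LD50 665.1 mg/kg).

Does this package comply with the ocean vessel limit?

Yes

With flash point 17.9 °C (< 23 °C), the citrus degreaser falls in Group H-9.
With flash point 20.2 °C (< 23 °C), the perfume concentrate falls in Group H-9.
The wood stain has flash point 12.4 °C, which is < 23 °C, so it is Group H-9 (Flammable Liquid).
Group H-9 net quantity: (two 2.92 L containers = 5.84 L) + (three 1.53 L containers = 4.59 L) + 7.58 L = 18.01 L.
18.01 L is within the ocean vessel limit of 25 L for Group H-9.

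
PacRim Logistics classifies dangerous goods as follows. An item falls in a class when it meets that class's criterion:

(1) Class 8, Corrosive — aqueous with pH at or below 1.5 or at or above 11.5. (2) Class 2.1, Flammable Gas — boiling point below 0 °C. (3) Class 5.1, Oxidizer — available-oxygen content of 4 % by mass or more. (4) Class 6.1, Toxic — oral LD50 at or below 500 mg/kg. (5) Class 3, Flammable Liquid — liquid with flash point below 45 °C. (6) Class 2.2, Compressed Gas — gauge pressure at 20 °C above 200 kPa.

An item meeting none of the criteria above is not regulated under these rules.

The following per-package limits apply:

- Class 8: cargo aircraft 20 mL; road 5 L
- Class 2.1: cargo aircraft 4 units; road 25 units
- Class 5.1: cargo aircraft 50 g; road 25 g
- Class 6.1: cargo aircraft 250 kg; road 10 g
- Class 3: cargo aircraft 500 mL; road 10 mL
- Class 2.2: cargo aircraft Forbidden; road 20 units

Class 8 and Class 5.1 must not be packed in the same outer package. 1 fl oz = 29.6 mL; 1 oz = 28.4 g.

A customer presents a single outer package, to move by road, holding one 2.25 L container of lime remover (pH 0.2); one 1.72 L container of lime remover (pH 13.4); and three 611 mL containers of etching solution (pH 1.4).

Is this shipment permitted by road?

No

Lime remover: pH 0.2 ≤ 1.5 → Class 8 (Corrosive).
pH 13.4 meets the Class 8 criterion (Corrosive), so the lime remover is Class 8.
The etching solution has pH 1.4, which is ≤ 1.5, so it is Class 8 (Corrosive).
Class 8 net quantity: 2.25 L + 1.72 L + (three 611 mL containers = 1.833 L) = 5.803 L.
That exceeds the Class 8 road limit of 5 L.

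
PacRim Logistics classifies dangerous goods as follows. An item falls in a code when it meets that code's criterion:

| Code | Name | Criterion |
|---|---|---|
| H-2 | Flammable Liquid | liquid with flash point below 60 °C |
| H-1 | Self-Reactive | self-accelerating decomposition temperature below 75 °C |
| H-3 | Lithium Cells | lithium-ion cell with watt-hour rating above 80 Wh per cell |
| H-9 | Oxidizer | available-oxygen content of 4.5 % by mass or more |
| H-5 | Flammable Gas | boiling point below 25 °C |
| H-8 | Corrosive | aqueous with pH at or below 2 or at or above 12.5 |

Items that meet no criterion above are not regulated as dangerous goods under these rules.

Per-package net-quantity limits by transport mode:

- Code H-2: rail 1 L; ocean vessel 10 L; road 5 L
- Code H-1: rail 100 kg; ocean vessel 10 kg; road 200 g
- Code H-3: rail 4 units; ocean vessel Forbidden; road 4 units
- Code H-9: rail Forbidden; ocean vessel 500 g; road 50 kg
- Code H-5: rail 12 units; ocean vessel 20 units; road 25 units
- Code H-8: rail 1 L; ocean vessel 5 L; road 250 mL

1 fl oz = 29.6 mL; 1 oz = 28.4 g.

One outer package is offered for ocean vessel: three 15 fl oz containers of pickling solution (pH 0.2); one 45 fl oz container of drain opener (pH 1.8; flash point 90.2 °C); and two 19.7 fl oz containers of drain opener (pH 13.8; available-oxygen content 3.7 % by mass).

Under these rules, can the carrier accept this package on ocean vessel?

Yes

Pickling solution: pH 0.2 ≤ 2 → Code H-8 (Corrosive).
The drain opener has pH 1.8, which is ≤ 2, so it is Code H-8 (Corrosive).
The drain opener has pH 13.8, which is ≥ 12.5, so it is Code H-8 (Corrosive).
Code H-8 net quantity: (three 15 fl oz containers = 1.332 L) + (one 45 fl oz container = 1.332 L) + (two 19.7 fl oz containers = 1166.24 mL) = 3830.24 mL.
3830.24 mL ≤ 5 L (ocean vessel limit, Code H-8) — within limit.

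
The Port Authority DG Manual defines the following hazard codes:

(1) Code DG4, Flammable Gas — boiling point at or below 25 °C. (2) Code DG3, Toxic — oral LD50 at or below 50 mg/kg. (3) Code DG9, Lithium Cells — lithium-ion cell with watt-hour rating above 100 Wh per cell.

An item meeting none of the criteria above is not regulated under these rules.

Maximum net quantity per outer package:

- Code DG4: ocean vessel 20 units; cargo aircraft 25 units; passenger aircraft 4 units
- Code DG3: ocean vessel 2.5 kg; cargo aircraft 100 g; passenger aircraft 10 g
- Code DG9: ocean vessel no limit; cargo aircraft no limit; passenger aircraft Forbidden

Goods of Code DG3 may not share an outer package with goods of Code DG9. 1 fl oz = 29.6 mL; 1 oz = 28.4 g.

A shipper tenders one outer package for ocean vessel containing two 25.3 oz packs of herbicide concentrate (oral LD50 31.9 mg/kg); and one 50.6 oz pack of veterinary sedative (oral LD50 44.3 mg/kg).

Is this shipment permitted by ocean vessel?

No

The herbicide concentrate has oral LD50 31.9 mg/kg, which is ≤ 50 mg/kg, so it is Code DG3 (Toxic).
The veterinary sedative has oral LD50 44.3 mg/kg, which is ≤ 50 mg/kg, so it is Code DG3 (Toxic).
Total Code DG3: (two 25.3 oz packs = 1437.04 g) + (one 50.6 oz pack = 1437.04 g) = 2874.08 g.
That exceeds the Code DG3 ocean vessel limit of 2.5 kg.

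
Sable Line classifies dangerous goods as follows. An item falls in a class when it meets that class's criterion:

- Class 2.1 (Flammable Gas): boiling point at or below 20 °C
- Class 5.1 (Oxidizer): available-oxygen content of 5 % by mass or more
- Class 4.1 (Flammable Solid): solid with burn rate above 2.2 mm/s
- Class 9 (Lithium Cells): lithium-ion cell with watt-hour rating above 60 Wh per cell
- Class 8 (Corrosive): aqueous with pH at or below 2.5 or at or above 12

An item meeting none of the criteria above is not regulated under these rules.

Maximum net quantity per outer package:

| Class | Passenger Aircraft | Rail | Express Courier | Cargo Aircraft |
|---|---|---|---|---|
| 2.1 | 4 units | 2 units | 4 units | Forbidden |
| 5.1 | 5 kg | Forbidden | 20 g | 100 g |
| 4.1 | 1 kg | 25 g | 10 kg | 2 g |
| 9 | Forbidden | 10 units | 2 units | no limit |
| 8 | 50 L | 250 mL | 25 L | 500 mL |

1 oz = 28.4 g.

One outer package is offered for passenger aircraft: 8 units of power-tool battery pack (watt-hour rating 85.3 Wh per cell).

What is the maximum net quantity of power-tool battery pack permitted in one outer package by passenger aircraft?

Watt-hour rating 85.3 Wh per cell meets the Class 9 criterion (Lithium Cells), so the power-tool battery pack is Class 9.
The passenger aircraft limit for Class 9 is Forbidden.

Forbidden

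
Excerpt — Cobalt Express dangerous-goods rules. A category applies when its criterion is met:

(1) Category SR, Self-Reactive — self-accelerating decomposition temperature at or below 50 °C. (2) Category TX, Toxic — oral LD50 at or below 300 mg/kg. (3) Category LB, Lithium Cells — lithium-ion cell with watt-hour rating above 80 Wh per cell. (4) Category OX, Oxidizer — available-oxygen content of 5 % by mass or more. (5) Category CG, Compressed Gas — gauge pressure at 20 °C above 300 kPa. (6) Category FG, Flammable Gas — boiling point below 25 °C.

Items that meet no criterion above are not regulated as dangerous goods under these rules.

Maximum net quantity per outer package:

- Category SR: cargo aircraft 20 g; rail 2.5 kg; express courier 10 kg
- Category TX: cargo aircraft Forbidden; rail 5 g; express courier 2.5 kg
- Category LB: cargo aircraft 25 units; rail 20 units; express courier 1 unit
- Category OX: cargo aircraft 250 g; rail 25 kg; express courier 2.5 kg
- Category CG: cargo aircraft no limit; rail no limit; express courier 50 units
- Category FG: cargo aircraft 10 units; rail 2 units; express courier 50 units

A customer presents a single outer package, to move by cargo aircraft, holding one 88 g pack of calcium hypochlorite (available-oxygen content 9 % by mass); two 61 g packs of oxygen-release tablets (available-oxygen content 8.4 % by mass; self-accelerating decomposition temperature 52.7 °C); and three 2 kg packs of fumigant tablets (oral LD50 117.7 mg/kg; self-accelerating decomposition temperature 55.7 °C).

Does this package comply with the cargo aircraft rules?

With available-oxygen content 9 % by mass (≥ 5 % by mass), the calcium hypochlorite falls in Category OX.
The oxygen-release tablets have available-oxygen content 8.4 % by mass, which is ≥ 5 % by mass, so they are Category OX (Oxidizer).
Fumigant tablets: oral LD50 117.7 mg/kg ≤ 300 mg/kg → Category TX (Toxic).
Total Category OX: 88 g + (two 61 g packs = 122 g) = 210 g.
210 g ≤ 250 g (cargo aircraft limit, Category OX) — within limit.
Category TX quantity: three 2 kg packs = 6 kg.
Category TX is Forbidden by cargo aircraft.

No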